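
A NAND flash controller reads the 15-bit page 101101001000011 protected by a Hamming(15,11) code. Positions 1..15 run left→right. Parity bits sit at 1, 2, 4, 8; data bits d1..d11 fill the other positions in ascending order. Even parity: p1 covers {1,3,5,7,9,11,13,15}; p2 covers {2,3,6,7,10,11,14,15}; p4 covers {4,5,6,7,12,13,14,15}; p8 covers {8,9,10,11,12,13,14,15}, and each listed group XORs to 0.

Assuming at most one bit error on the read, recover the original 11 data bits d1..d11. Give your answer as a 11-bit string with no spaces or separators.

s1 (pos 1,3,5,7,9,11,13,15): 1⊕1⊕0⊕0⊕1⊕0⊕0⊕1 = 0
s2 (pos 2,3,6,7,10,11,14,15): 0⊕1⊕1⊕0⊕0⊕0⊕1⊕1 = 0
s4 (pos 4,5,6,7,12,13,14,15): 1⊕0⊕1⊕0⊕0⊕0⊕1⊕1 = 0
s8 (pos 8,9,10,11,12,13,14,15): 0⊕1⊕0⊕0⊕0⊕0⊕1⊕1 = 1
Syndrome s8…s1 = 1000 → error at position 8.
Flip position 8: 101101001000011 → 101101011000011
Read data bits from positions 3,5,6,7,9,10,11,12,13,14,15: 10101000011

10101000011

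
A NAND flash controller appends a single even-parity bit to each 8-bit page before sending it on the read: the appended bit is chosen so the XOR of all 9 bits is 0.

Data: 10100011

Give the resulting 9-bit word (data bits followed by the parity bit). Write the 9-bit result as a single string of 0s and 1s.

XOR of the 8 data bits: 1⊕0⊕1⊕0⊕0⊕0⊕1⊕1 = 0
Parity bit = 0 (so all 9 bits XOR to 0).

101000110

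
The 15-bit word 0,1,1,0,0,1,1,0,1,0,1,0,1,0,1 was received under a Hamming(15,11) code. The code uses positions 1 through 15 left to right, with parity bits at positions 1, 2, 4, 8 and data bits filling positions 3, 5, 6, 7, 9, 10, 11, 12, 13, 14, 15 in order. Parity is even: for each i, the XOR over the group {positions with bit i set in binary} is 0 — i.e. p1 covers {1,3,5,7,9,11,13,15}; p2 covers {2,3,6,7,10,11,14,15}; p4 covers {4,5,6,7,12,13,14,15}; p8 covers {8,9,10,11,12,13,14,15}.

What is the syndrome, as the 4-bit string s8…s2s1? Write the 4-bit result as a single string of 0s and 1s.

0000

s1 (pos 1,3,5,7,9,11,13,15): 0⊕1⊕0⊕1⊕1⊕1⊕1⊕1 = 0
s2 (pos 2,3,6,7,10,11,14,15): 1⊕1⊕1⊕1⊕0⊕1⊕0⊕1 = 0
s4 (pos 4,5,6,7,12,13,14,15): 0⊕0⊕1⊕1⊕0⊕1⊕0⊕1 = 0
s8 (pos 8,9,10,11,12,13,14,15): 0⊕1⊕0⊕1⊕0⊕1⊕0⊕1 = 0
Syndrome s8…s1 = 0000 → no error.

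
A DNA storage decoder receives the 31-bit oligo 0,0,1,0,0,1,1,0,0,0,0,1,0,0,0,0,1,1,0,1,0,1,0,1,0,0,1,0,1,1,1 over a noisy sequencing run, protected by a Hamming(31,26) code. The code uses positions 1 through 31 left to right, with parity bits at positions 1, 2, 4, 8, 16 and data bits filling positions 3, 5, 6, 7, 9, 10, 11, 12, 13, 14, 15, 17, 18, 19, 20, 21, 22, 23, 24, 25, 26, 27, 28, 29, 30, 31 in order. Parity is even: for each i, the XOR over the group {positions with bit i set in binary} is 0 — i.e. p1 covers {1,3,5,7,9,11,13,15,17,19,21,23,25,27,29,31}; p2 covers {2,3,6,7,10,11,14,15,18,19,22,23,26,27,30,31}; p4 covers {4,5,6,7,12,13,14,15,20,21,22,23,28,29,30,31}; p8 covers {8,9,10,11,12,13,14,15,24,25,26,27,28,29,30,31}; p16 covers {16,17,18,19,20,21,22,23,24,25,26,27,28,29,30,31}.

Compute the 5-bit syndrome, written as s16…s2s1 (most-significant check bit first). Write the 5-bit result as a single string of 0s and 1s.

s1 (pos 1,3,5,7,9,11,13,15,17,19,21,23,25,27,29,31): 0⊕1⊕0⊕1⊕0⊕0⊕0⊕0⊕1⊕0⊕0⊕0⊕0⊕1⊕1⊕1 = 0
s2 (pos 2,3,6,7,10,11,14,15,18,19,22,23,26,27,30,31): 0⊕1⊕1⊕1⊕0⊕0⊕0⊕0⊕1⊕0⊕1⊕0⊕0⊕1⊕1⊕1 = 0
s4 (pos 4,5,6,7,12,13,14,15,20,21,22,23,28,29,30,31): 0⊕0⊕1⊕1⊕1⊕0⊕0⊕0⊕1⊕0⊕1⊕0⊕0⊕1⊕1⊕1 = 0
s8 (pos 8,9,10,11,12,13,14,15,24,25,26,27,28,29,30,31): 0⊕0⊕0⊕0⊕1⊕0⊕0⊕0⊕1⊕0⊕0⊕1⊕0⊕1⊕1⊕1 = 0
s16 (pos 16,17,18,19,20,21,22,23,24,25,26,27,28,29,30,31): 0⊕1⊕1⊕0⊕1⊕0⊕1⊕0⊕1⊕0⊕0⊕1⊕0⊕1⊕1⊕1 = 1
Syndrome s16…s1 = 10000 → error at position 16.

10000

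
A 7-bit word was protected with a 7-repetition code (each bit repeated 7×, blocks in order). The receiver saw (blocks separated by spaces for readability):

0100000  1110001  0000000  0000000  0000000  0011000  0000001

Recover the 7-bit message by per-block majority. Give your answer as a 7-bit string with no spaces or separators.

0100000

Block 1 (0100000): 1 one → 0
Block 2 (1110001): 4 ones → 1
Block 3 (0000000): 0 ones → 0
Block 4 (0000000): 0 ones → 0
Block 5 (0000000): 0 ones → 0
Block 6 (0011000): 2 ones → 0
Block 7 (0000001): 1 one → 0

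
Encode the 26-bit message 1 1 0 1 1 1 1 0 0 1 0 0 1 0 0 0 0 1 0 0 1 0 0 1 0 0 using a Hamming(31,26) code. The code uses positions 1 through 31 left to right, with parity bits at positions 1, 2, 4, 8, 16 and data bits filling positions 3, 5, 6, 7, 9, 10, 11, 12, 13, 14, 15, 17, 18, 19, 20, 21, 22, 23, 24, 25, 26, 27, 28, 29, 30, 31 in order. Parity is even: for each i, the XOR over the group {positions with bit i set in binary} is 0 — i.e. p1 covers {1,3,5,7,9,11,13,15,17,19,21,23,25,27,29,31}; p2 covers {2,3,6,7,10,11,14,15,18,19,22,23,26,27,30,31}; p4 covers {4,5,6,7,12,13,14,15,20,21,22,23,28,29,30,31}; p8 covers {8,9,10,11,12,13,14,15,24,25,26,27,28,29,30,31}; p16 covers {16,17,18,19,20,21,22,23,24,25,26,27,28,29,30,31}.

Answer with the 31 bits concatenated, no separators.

Place data at non-parity positions: p1 p2 1 p4 1 0 1 p8 1 1 1 0 0 1 0 p16 0 1 0 0 0 0 1 0 0 1 0 0 1 0 0
p1 (pos 1,3,5,7,9,11,13,15,17,19,21,23,25,27,29,31): XOR of data positions = 1⊕1⊕1⊕1⊕1⊕0⊕0⊕0⊕0⊕0⊕1⊕0⊕0⊕1⊕0 = 1
p2 (pos 2,3,6,7,10,11,14,15,18,19,22,23,26,27,30,31): XOR of data positions = 1⊕0⊕1⊕1⊕1⊕1⊕0⊕1⊕0⊕0⊕1⊕1⊕0⊕0⊕0 = 0
p4 (pos 4,5,6,7,12,13,14,15,20,21,22,23,28,29,30,31): XOR of data positions = 1⊕0⊕1⊕0⊕0⊕1⊕0⊕0⊕0⊕0⊕1⊕0⊕1⊕0⊕0 = 1
p8 (pos 8,9,10,11,12,13,14,15,24,25,26,27,28,29,30,31): XOR of data positions = 1⊕1⊕1⊕0⊕0⊕1⊕0⊕0⊕0⊕1⊕0⊕0⊕1⊕0⊕0 = 0
p16 (pos 16,17,18,19,20,21,22,23,24,25,26,27,28,29,30,31): XOR of data positions = 0⊕1⊕0⊕0⊕0⊕0⊕1⊕0⊕0⊕1⊕0⊕0⊕1⊕0⊕0 = 0
Codeword: 1011101011100100010000100100100

1011101011100100010000100100100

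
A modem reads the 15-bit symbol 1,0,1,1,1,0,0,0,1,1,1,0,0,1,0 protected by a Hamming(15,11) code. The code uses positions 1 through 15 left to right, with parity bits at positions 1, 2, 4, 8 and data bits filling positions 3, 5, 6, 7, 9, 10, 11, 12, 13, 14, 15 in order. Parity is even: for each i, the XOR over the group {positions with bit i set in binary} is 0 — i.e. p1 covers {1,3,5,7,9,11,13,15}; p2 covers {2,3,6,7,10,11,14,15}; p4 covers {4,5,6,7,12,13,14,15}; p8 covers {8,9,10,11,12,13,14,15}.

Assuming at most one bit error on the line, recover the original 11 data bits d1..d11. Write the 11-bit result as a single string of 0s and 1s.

s1 (pos 1,3,5,7,9,11,13,15): 1⊕1⊕1⊕0⊕1⊕1⊕0⊕0 = 1
s2 (pos 2,3,6,7,10,11,14,15): 0⊕1⊕0⊕0⊕1⊕1⊕1⊕0 = 0
s4 (pos 4,5,6,7,12,13,14,15): 1⊕1⊕0⊕0⊕0⊕0⊕1⊕0 = 1
s8 (pos 8,9,10,11,12,13,14,15): 0⊕1⊕1⊕1⊕0⊕0⊕1⊕0 = 0
Syndrome s8…s1 = 0101 → error at position 5.
Flip position 5: 101110001110010 → 101100001110010
Read data bits from positions 3,5,6,7,9,10,11,12,13,14,15: 10001110010

10001110010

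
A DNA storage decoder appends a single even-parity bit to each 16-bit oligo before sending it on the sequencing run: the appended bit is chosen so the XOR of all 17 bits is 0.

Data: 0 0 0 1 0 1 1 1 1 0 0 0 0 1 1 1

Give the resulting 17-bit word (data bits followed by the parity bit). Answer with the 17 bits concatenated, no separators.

XOR of the 16 data bits: 0⊕0⊕0⊕1⊕0⊕1⊕1⊕1⊕1⊕0⊕0⊕0⊕0⊕1⊕1⊕1 = 0
Parity bit = 0 (so all 17 bits XOR to 0).

00010111100001110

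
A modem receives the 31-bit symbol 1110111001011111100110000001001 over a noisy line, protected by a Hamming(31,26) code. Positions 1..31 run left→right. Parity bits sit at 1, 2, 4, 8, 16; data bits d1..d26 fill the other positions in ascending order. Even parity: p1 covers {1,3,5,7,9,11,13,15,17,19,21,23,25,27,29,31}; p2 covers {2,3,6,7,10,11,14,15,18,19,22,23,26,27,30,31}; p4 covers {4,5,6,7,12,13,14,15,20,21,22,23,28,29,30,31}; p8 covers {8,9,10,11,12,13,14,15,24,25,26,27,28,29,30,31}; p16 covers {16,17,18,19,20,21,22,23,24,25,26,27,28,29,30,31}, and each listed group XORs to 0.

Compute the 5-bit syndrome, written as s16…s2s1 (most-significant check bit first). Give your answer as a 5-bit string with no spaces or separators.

s1 (pos 1,3,5,7,9,11,13,15,17,19,21,23,25,27,29,31): 1⊕1⊕1⊕1⊕0⊕0⊕1⊕1⊕1⊕0⊕1⊕0⊕0⊕0⊕0⊕1 = 1
s2 (pos 2,3,6,7,10,11,14,15,18,19,22,23,26,27,30,31): 1⊕1⊕1⊕1⊕1⊕0⊕1⊕1⊕0⊕0⊕0⊕0⊕0⊕0⊕0⊕1 = 0
s4 (pos 4,5,6,7,12,13,14,15,20,21,22,23,28,29,30,31): 0⊕1⊕1⊕1⊕1⊕1⊕1⊕1⊕1⊕1⊕0⊕0⊕1⊕0⊕0⊕1 = 1
s8 (pos 8,9,10,11,12,13,14,15,24,25,26,27,28,29,30,31): 0⊕0⊕1⊕0⊕1⊕1⊕1⊕1⊕0⊕0⊕0⊕0⊕1⊕0⊕0⊕1 = 1
s16 (pos 16,17,18,19,20,21,22,23,24,25,26,27,28,29,30,31): 1⊕1⊕0⊕0⊕1⊕1⊕0⊕0⊕0⊕0⊕0⊕0⊕1⊕0⊕0⊕1 = 0
Syndrome s16…s1 = 01101 → error at position 13.

01101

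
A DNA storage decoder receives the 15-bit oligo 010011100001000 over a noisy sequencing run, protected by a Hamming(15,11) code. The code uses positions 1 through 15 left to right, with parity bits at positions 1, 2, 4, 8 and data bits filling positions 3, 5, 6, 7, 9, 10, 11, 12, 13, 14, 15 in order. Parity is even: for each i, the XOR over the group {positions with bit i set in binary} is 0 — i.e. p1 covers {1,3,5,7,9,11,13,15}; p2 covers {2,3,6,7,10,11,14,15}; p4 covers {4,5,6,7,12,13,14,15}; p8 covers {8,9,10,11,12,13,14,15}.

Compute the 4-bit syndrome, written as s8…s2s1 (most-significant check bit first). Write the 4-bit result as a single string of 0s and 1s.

s1 (pos 1,3,5,7,9,11,13,15): 0⊕0⊕1⊕1⊕0⊕0⊕0⊕0 = 0
s2 (pos 2,3,6,7,10,11,14,15): 1⊕0⊕1⊕1⊕0⊕0⊕0⊕0 = 1
s4 (pos 4,5,6,7,12,13,14,15): 0⊕1⊕1⊕1⊕1⊕0⊕0⊕0 = 0
s8 (pos 8,9,10,11,12,13,14,15): 0⊕0⊕0⊕0⊕1⊕0⊕0⊕0 = 1
Syndrome s8…s1 = 1010 → error at position 10.

1010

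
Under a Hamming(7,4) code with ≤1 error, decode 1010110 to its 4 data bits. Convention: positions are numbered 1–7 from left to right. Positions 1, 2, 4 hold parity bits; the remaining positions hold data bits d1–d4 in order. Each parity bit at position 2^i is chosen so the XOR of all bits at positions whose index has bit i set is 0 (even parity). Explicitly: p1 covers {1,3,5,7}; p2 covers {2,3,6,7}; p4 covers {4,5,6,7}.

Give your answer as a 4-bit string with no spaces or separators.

1110

s1 (pos 1,3,5,7): 1⊕1⊕1⊕0 = 1
s2 (pos 2,3,6,7): 0⊕1⊕1⊕0 = 0
s4 (pos 4,5,6,7): 0⊕1⊕1⊕0 = 0
Syndrome s4…s1 = 001 → error at position 1.
Flip position 1: 1010110 → 0010110
Read data bits from positions 3,5,6,7: 1110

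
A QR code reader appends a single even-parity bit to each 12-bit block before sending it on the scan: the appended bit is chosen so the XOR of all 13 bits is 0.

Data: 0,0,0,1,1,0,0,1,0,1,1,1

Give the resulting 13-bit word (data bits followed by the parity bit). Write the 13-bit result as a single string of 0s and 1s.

0001100101110

XOR of the 12 data bits: 0⊕0⊕0⊕1⊕1⊕0⊕0⊕1⊕0⊕1⊕1⊕1 = 0
Parity bit = 0 (so all 13 bits XOR to 0).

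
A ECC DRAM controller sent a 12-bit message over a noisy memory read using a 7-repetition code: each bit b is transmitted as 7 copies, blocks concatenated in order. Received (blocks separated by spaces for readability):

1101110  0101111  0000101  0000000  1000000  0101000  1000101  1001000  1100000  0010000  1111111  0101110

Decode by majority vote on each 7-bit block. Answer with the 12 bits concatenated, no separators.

110000000011

Block 1 (1101110): 5 ones → 1
Block 2 (0101111): 5 ones → 1
Block 3 (0000101): 2 ones → 0
Block 4 (0000000): 0 ones → 0
Block 5 (1000000): 1 one → 0
Block 6 (0101000): 2 ones → 0
Block 7 (1000101): 3 ones → 0
Block 8 (1001000): 2 ones → 0
Block 9 (1100000): 2 ones → 0
Block 10 (0010000): 1 one → 0
Block 11 (1111111): 7 ones → 1
Block 12 (0101110): 4 ones → 1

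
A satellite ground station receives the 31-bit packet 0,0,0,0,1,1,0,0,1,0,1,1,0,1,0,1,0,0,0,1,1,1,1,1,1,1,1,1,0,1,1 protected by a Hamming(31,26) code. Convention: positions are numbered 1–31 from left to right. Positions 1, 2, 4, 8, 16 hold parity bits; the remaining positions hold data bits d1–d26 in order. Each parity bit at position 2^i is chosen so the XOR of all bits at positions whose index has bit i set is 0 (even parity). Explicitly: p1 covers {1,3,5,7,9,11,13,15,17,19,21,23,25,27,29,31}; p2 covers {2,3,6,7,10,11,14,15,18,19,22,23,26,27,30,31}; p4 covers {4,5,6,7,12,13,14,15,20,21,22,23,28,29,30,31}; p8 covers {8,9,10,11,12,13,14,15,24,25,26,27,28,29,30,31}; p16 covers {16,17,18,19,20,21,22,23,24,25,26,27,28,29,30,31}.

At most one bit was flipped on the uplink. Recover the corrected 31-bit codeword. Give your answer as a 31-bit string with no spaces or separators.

s1 (pos 1,3,5,7,9,11,13,15,17,19,21,23,25,27,29,31): 0⊕0⊕1⊕0⊕1⊕1⊕0⊕0⊕0⊕0⊕1⊕1⊕1⊕1⊕0⊕1 = 0
s2 (pos 2,3,6,7,10,11,14,15,18,19,22,23,26,27,30,31): 0⊕0⊕1⊕0⊕0⊕1⊕1⊕0⊕0⊕0⊕1⊕1⊕1⊕1⊕1⊕1 = 1
s4 (pos 4,5,6,7,12,13,14,15,20,21,22,23,28,29,30,31): 0⊕1⊕1⊕0⊕1⊕0⊕1⊕0⊕1⊕1⊕1⊕1⊕1⊕0⊕1⊕1 = 1
s8 (pos 8,9,10,11,12,13,14,15,24,25,26,27,28,29,30,31): 0⊕1⊕0⊕1⊕1⊕0⊕1⊕0⊕1⊕1⊕1⊕1⊕1⊕0⊕1⊕1 = 1
s16 (pos 16,17,18,19,20,21,22,23,24,25,26,27,28,29,30,31): 1⊕0⊕0⊕0⊕1⊕1⊕1⊕1⊕1⊕1⊕1⊕1⊕1⊕0⊕1⊕1 = 0
Syndrome s16…s1 = 01110 → error at position 14.
Flip position 14: 0000110010110101000111111111011 → 0000110010110001000111111111011

0000110010110001000111111111011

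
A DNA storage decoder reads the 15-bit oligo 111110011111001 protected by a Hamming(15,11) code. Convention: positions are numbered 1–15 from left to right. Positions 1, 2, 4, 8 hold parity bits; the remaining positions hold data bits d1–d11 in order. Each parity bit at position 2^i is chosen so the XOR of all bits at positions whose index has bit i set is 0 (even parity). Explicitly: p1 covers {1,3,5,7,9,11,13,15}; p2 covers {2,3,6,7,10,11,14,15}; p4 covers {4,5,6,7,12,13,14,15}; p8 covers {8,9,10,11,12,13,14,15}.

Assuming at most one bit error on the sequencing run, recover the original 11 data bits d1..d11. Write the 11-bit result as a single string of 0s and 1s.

s1 (pos 1,3,5,7,9,11,13,15): 1⊕1⊕1⊕0⊕1⊕1⊕0⊕1 = 0
s2 (pos 2,3,6,7,10,11,14,15): 1⊕1⊕0⊕0⊕1⊕1⊕0⊕1 = 1
s4 (pos 4,5,6,7,12,13,14,15): 1⊕1⊕0⊕0⊕1⊕0⊕0⊕1 = 0
s8 (pos 8,9,10,11,12,13,14,15): 1⊕1⊕1⊕1⊕1⊕0⊕0⊕1 = 0
Syndrome s8…s1 = 0010 → error at position 2.
Flip position 2: 111110011111001 → 101110011111001
Read data bits from positions 3,5,6,7,9,10,11,12,13,14,15: 11001111001

11001111001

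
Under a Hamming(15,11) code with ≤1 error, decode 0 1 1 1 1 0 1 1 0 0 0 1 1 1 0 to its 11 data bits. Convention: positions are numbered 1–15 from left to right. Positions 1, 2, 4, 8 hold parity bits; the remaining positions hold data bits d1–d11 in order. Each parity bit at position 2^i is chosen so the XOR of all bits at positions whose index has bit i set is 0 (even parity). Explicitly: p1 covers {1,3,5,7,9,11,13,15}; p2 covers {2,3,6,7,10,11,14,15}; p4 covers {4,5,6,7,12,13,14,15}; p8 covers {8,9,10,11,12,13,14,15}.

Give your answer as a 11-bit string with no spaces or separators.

11010001110

s1 (pos 1,3,5,7,9,11,13,15): 0⊕1⊕1⊕1⊕0⊕0⊕1⊕0 = 0
s2 (pos 2,3,6,7,10,11,14,15): 1⊕1⊕0⊕1⊕0⊕0⊕1⊕0 = 0
s4 (pos 4,5,6,7,12,13,14,15): 1⊕1⊕0⊕1⊕1⊕1⊕1⊕0 = 0
s8 (pos 8,9,10,11,12,13,14,15): 1⊕0⊕0⊕0⊕1⊕1⊕1⊕0 = 0
Syndrome s8…s1 = 0000 → no error.
Read data bits from positions 3,5,6,7,9,10,11,12,13,14,15: 11010001110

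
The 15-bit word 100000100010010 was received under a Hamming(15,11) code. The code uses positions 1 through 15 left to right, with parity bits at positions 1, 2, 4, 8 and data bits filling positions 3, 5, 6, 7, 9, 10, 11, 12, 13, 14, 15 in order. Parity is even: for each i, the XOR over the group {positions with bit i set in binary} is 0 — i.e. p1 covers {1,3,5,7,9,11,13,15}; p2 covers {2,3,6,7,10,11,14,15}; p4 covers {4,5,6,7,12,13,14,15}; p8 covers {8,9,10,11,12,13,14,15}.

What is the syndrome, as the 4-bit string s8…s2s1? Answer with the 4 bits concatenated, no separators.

s1 (pos 1,3,5,7,9,11,13,15): 1⊕0⊕0⊕1⊕0⊕1⊕0⊕0 = 1
s2 (pos 2,3,6,7,10,11,14,15): 0⊕0⊕0⊕1⊕0⊕1⊕1⊕0 = 1
s4 (pos 4,5,6,7,12,13,14,15): 0⊕0⊕0⊕1⊕0⊕0⊕1⊕0 = 0
s8 (pos 8,9,10,11,12,13,14,15): 0⊕0⊕0⊕1⊕0⊕0⊕1⊕0 = 0
Syndrome s8…s1 = 0011 → error at position 3.

0011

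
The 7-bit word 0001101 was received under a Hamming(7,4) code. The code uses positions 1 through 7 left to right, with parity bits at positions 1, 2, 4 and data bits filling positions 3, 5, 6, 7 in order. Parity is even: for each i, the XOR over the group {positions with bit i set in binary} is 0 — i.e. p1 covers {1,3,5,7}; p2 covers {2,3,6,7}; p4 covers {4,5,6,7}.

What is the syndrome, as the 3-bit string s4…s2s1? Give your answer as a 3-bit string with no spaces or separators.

110

s1 (pos 1,3,5,7): 0⊕0⊕1⊕1 = 0
s2 (pos 2,3,6,7): 0⊕0⊕0⊕1 = 1
s4 (pos 4,5,6,7): 1⊕1⊕0⊕1 = 1
Syndrome s4…s1 = 110 → error at position 6.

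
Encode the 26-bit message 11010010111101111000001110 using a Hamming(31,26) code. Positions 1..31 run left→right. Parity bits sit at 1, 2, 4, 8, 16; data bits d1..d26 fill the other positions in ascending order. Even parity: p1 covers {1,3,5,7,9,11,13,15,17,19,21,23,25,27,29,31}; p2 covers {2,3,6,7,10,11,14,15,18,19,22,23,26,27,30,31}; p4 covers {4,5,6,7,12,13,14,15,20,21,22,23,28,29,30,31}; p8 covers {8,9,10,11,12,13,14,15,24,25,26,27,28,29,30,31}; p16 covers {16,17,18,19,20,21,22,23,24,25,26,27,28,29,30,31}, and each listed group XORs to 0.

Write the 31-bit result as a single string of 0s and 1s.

0011101100101110101111000001110

Place data at non-parity positions: p1 p2 1 p4 1 0 1 p8 0 0 1 0 1 1 1 p16 1 0 1 1 1 1 0 0 0 0 0 1 1 1 0
p1 (pos 1,3,5,7,9,11,13,15,17,19,21,23,25,27,29,31): XOR of data positions = 1⊕1⊕1⊕0⊕1⊕1⊕1⊕1⊕1⊕1⊕0⊕0⊕0⊕1⊕0 = 0
p2 (pos 2,3,6,7,10,11,14,15,18,19,22,23,26,27,30,31): XOR of data positions = 1⊕0⊕1⊕0⊕1⊕1⊕1⊕0⊕1⊕1⊕0⊕0⊕0⊕1⊕0 = 0
p4 (pos 4,5,6,7,12,13,14,15,20,21,22,23,28,29,30,31): XOR of data positions = 1⊕0⊕1⊕0⊕1⊕1⊕1⊕1⊕1⊕1⊕0⊕1⊕1⊕1⊕0 = 1
p8 (pos 8,9,10,11,12,13,14,15,24,25,26,27,28,29,30,31): XOR of data positions = 0⊕0⊕1⊕0⊕1⊕1⊕1⊕0⊕0⊕0⊕0⊕1⊕1⊕1⊕0 = 1
p16 (pos 16,17,18,19,20,21,22,23,24,25,26,27,28,29,30,31): XOR of data positions = 1⊕0⊕1⊕1⊕1⊕1⊕0⊕0⊕0⊕0⊕0⊕1⊕1⊕1⊕0 = 0
Codeword: 0011101100101110101111000001110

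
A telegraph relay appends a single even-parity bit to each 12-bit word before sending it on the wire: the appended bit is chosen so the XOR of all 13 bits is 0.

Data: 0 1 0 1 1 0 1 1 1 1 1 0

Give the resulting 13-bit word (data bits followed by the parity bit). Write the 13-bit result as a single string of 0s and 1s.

XOR of the 12 data bits: 0⊕1⊕0⊕1⊕1⊕0⊕1⊕1⊕1⊕1⊕1⊕0 = 0
Parity bit = 0 (so all 13 bits XOR to 0).

0101101111100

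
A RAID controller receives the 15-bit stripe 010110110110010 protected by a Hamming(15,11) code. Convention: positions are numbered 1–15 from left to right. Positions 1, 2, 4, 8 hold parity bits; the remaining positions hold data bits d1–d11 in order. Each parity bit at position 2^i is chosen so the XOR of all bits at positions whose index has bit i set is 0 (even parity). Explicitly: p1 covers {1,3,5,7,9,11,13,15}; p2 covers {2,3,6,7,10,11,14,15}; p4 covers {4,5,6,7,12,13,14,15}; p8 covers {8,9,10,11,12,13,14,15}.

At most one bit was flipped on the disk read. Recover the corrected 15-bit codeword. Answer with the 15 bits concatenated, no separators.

s1 (pos 1,3,5,7,9,11,13,15): 0⊕0⊕1⊕1⊕0⊕1⊕0⊕0 = 1
s2 (pos 2,3,6,7,10,11,14,15): 1⊕0⊕0⊕1⊕1⊕1⊕1⊕0 = 1
s4 (pos 4,5,6,7,12,13,14,15): 1⊕1⊕0⊕1⊕0⊕0⊕1⊕0 = 0
s8 (pos 8,9,10,11,12,13,14,15): 1⊕0⊕1⊕1⊕0⊕0⊕1⊕0 = 0
Syndrome s8…s1 = 0011 → error at position 3.
Flip position 3: 010110110110010 → 011110110110010

011110110110010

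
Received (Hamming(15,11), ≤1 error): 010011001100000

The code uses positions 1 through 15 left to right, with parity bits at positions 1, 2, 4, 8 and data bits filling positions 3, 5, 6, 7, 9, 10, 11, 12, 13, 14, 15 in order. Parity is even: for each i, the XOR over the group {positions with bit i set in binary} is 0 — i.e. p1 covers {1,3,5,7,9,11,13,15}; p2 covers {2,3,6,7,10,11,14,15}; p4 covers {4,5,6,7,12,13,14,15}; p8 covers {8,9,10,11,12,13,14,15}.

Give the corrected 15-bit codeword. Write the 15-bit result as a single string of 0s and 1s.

s1 (pos 1,3,5,7,9,11,13,15): 0⊕0⊕1⊕0⊕1⊕0⊕0⊕0 = 0
s2 (pos 2,3,6,7,10,11,14,15): 1⊕0⊕1⊕0⊕1⊕0⊕0⊕0 = 1
s4 (pos 4,5,6,7,12,13,14,15): 0⊕1⊕1⊕0⊕0⊕0⊕0⊕0 = 0
s8 (pos 8,9,10,11,12,13,14,15): 0⊕1⊕1⊕0⊕0⊕0⊕0⊕0 = 0
Syndrome s8…s1 = 0010 → error at position 2.
Flip position 2: 010011001100000 → 000011001100000

000011001100000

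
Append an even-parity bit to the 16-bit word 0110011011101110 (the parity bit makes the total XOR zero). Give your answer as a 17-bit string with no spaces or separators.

01100110111011100

XOR of the 16 data bits: 0⊕1⊕1⊕0⊕0⊕1⊕1⊕0⊕1⊕1⊕1⊕0⊕1⊕1⊕1⊕0 = 0
Parity bit = 0 (so all 17 bits XOR to 0).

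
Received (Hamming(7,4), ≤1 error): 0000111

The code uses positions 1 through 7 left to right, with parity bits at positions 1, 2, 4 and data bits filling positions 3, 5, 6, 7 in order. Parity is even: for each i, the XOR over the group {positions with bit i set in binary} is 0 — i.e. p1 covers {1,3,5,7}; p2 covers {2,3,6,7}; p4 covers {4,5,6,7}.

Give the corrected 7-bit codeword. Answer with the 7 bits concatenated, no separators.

0001111

s1 (pos 1,3,5,7): 0⊕0⊕1⊕1 = 0
s2 (pos 2,3,6,7): 0⊕0⊕1⊕1 = 0
s4 (pos 4,5,6,7): 0⊕1⊕1⊕1 = 1
Syndrome s4…s1 = 100 → error at position 4.
Flip position 4: 0000111 → 0001111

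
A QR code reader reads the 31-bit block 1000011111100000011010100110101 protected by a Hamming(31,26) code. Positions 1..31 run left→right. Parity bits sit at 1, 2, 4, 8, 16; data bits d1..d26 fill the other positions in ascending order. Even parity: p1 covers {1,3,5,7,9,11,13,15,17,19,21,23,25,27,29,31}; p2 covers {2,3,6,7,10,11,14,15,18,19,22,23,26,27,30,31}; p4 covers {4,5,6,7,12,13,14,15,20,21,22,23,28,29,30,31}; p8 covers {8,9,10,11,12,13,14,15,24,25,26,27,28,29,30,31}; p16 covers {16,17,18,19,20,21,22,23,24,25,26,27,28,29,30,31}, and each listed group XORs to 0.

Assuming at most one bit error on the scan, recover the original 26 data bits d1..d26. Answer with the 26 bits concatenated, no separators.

s1 (pos 1,3,5,7,9,11,13,15,17,19,21,23,25,27,29,31): 1⊕0⊕0⊕1⊕1⊕1⊕0⊕0⊕0⊕1⊕1⊕1⊕0⊕1⊕1⊕1 = 0
s2 (pos 2,3,6,7,10,11,14,15,18,19,22,23,26,27,30,31): 0⊕0⊕1⊕1⊕1⊕1⊕0⊕0⊕1⊕1⊕0⊕1⊕1⊕1⊕0⊕1 = 0
s4 (pos 4,5,6,7,12,13,14,15,20,21,22,23,28,29,30,31): 0⊕0⊕1⊕1⊕0⊕0⊕0⊕0⊕0⊕1⊕0⊕1⊕0⊕1⊕0⊕1 = 0
s8 (pos 8,9,10,11,12,13,14,15,24,25,26,27,28,29,30,31): 1⊕1⊕1⊕1⊕0⊕0⊕0⊕0⊕0⊕0⊕1⊕1⊕0⊕1⊕0⊕1 = 0
s16 (pos 16,17,18,19,20,21,22,23,24,25,26,27,28,29,30,31): 0⊕0⊕1⊕1⊕0⊕1⊕0⊕1⊕0⊕0⊕1⊕1⊕0⊕1⊕0⊕1 = 0
Syndrome s16…s1 = 00000 → no error.
Read data bits from positions 3,5,6,7,9,10,11,12,13,14,15,17,18,19,20,21,22,23,24,25,26,27,28,29,30,31: 00111110000011010100110101

00111110000011010100110101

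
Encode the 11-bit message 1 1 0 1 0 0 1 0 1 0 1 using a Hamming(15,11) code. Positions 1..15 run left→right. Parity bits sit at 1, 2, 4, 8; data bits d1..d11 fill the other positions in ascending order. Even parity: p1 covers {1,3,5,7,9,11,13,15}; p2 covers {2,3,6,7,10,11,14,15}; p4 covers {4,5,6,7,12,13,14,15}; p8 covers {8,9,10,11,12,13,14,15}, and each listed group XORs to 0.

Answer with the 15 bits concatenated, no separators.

001010110010101

Place data at non-parity positions: p1 p2 1 p4 1 0 1 p8 0 0 1 0 1 0 1
p1 (pos 1,3,5,7,9,11,13,15): XOR of data positions = 1⊕1⊕1⊕0⊕1⊕1⊕1 = 0
p2 (pos 2,3,6,7,10,11,14,15): XOR of data positions = 1⊕0⊕1⊕0⊕1⊕0⊕1 = 0
p4 (pos 4,5,6,7,12,13,14,15): XOR of data positions = 1⊕0⊕1⊕0⊕1⊕0⊕1 = 0
p8 (pos 8,9,10,11,12,13,14,15): XOR of data positions = 0⊕0⊕1⊕0⊕1⊕0⊕1 = 1
Codeword: 001010110010101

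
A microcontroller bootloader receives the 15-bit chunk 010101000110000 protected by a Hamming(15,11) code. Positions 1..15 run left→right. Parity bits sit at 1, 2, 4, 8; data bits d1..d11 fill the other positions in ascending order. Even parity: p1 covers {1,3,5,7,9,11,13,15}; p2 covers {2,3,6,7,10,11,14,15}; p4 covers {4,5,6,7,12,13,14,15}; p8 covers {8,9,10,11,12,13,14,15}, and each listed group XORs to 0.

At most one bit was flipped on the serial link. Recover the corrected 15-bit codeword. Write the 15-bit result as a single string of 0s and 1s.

110101000110000

s1 (pos 1,3,5,7,9,11,13,15): 0⊕0⊕0⊕0⊕0⊕1⊕0⊕0 = 1
s2 (pos 2,3,6,7,10,11,14,15): 1⊕0⊕1⊕0⊕1⊕1⊕0⊕0 = 0
s4 (pos 4,5,6,7,12,13,14,15): 1⊕0⊕1⊕0⊕0⊕0⊕0⊕0 = 0
s8 (pos 8,9,10,11,12,13,14,15): 0⊕0⊕1⊕1⊕0⊕0⊕0⊕0 = 0
Syndrome s8…s1 = 0001 → error at position 1.
Flip position 1: 010101000110000 → 110101000110000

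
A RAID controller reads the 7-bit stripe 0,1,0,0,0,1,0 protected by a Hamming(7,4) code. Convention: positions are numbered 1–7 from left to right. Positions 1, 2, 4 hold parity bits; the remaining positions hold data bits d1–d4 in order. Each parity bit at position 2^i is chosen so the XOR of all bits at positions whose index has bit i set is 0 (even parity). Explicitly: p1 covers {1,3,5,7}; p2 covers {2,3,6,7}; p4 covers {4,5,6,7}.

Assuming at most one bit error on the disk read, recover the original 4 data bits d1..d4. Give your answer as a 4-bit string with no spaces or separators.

0010

s1 (pos 1,3,5,7): 0⊕0⊕0⊕0 = 0
s2 (pos 2,3,6,7): 1⊕0⊕1⊕0 = 0
s4 (pos 4,5,6,7): 0⊕0⊕1⊕0 = 1
Syndrome s4…s1 = 100 → error at position 4.
Flip position 4: 0100010 → 0101010
Read data bits from positions 3,5,6,7: 0010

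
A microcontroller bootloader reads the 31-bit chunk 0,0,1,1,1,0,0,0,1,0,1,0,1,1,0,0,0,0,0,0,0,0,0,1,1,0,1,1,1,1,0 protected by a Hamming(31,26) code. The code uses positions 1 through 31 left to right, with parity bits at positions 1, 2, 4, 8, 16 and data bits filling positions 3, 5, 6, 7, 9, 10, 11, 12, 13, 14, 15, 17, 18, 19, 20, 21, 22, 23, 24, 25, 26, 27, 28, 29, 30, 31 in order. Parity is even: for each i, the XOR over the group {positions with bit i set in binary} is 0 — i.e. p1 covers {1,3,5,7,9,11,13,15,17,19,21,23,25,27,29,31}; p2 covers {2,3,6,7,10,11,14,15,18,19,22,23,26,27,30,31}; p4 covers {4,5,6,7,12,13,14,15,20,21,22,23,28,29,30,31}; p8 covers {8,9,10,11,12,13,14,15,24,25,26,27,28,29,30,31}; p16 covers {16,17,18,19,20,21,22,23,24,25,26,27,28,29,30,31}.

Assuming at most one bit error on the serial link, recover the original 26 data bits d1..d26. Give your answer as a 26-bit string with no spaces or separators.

s1 (pos 1,3,5,7,9,11,13,15,17,19,21,23,25,27,29,31): 0⊕1⊕1⊕0⊕1⊕1⊕1⊕0⊕0⊕0⊕0⊕0⊕1⊕1⊕1⊕0 = 0
s2 (pos 2,3,6,7,10,11,14,15,18,19,22,23,26,27,30,31): 0⊕1⊕0⊕0⊕0⊕1⊕1⊕0⊕0⊕0⊕0⊕0⊕0⊕1⊕1⊕0 = 1
s4 (pos 4,5,6,7,12,13,14,15,20,21,22,23,28,29,30,31): 1⊕1⊕0⊕0⊕0⊕1⊕1⊕0⊕0⊕0⊕0⊕0⊕1⊕1⊕1⊕0 = 1
s8 (pos 8,9,10,11,12,13,14,15,24,25,26,27,28,29,30,31): 0⊕1⊕0⊕1⊕0⊕1⊕1⊕0⊕1⊕1⊕0⊕1⊕1⊕1⊕1⊕0 = 0
s16 (pos 16,17,18,19,20,21,22,23,24,25,26,27,28,29,30,31): 0⊕0⊕0⊕0⊕0⊕0⊕0⊕0⊕1⊕1⊕0⊕1⊕1⊕1⊕1⊕0 = 0
Syndrome s16…s1 = 00110 → error at position 6.
Flip position 6: 0011100010101100000000011011110 → 0011110010101100000000011011110
Read data bits from positions 3,5,6,7,9,10,11,12,13,14,15,17,18,19,20,21,22,23,24,25,26,27,28,29,30,31: 11101010110000000011011110

11101010110000000011011110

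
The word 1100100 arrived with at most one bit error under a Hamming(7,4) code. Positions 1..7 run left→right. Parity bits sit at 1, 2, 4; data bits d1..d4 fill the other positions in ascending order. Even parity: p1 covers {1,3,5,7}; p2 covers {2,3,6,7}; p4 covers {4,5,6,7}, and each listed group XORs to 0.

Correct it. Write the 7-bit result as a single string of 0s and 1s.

s1 (pos 1,3,5,7): 1⊕0⊕1⊕0 = 0
s2 (pos 2,3,6,7): 1⊕0⊕0⊕0 = 1
s4 (pos 4,5,6,7): 0⊕1⊕0⊕0 = 1
Syndrome s4…s1 = 110 → error at position 6.
Flip position 6: 1100100 → 1100110

1100110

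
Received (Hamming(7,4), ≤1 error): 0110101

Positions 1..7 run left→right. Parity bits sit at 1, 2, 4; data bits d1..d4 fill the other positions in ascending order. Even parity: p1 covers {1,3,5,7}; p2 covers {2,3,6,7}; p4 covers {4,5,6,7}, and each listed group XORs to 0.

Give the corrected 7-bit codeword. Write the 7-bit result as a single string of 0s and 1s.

s1 (pos 1,3,5,7): 0⊕1⊕1⊕1 = 1
s2 (pos 2,3,6,7): 1⊕1⊕0⊕1 = 1
s4 (pos 4,5,6,7): 0⊕1⊕0⊕1 = 0
Syndrome s4…s1 = 011 → error at position 3.
Flip position 3: 0110101 → 0100101

0100101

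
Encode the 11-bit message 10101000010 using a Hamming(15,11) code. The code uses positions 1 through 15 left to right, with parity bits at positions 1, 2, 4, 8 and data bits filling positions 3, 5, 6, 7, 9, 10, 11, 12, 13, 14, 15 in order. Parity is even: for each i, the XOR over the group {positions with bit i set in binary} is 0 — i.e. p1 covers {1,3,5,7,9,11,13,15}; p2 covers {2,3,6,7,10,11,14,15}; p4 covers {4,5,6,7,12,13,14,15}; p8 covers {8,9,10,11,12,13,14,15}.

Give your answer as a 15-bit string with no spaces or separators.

Place data at non-parity positions: p1 p2 1 p4 0 1 0 p8 1 0 0 0 0 1 0
p1 (pos 1,3,5,7,9,11,13,15): XOR of data positions = 1⊕0⊕0⊕1⊕0⊕0⊕0 = 0
p2 (pos 2,3,6,7,10,11,14,15): XOR of data positions = 1⊕1⊕0⊕0⊕0⊕1⊕0 = 1
p4 (pos 4,5,6,7,12,13,14,15): XOR of data positions = 0⊕1⊕0⊕0⊕0⊕1⊕0 = 0
p8 (pos 8,9,10,11,12,13,14,15): XOR of data positions = 1⊕0⊕0⊕0⊕0⊕1⊕0 = 0
Codeword: 011001001000010

011001001000010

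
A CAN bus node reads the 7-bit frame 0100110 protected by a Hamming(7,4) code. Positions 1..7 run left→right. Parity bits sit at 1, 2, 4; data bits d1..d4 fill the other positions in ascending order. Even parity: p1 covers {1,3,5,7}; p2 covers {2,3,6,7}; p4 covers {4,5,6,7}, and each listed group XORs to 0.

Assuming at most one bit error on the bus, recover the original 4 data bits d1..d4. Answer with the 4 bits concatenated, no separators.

s1 (pos 1,3,5,7): 0⊕0⊕1⊕0 = 1
s2 (pos 2,3,6,7): 1⊕0⊕1⊕0 = 0
s4 (pos 4,5,6,7): 0⊕1⊕1⊕0 = 0
Syndrome s4…s1 = 001 → error at position 1.
Flip position 1: 0100110 → 1100110
Read data bits from positions 3,5,6,7: 0110

0110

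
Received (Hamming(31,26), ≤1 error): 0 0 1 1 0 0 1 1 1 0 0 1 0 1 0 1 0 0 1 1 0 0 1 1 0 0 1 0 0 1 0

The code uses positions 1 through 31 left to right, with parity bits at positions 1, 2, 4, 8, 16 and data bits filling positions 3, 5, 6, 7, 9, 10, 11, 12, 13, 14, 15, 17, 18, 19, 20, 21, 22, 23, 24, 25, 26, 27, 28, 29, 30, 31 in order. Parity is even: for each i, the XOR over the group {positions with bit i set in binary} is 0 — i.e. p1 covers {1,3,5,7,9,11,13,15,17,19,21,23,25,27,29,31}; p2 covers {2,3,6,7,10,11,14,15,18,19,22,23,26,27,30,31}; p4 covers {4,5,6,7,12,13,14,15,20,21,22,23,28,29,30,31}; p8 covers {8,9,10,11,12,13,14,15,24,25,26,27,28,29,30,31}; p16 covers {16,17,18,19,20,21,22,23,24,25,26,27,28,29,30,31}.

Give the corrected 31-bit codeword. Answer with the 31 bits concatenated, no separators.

0011001110010101001100110010000

s1 (pos 1,3,5,7,9,11,13,15,17,19,21,23,25,27,29,31): 0⊕1⊕0⊕1⊕1⊕0⊕0⊕0⊕0⊕1⊕0⊕1⊕0⊕1⊕0⊕0 = 0
s2 (pos 2,3,6,7,10,11,14,15,18,19,22,23,26,27,30,31): 0⊕1⊕0⊕1⊕0⊕0⊕1⊕0⊕0⊕1⊕0⊕1⊕0⊕1⊕1⊕0 = 1
s4 (pos 4,5,6,7,12,13,14,15,20,21,22,23,28,29,30,31): 1⊕0⊕0⊕1⊕1⊕0⊕1⊕0⊕1⊕0⊕0⊕1⊕0⊕0⊕1⊕0 = 1
s8 (pos 8,9,10,11,12,13,14,15,24,25,26,27,28,29,30,31): 1⊕1⊕0⊕0⊕1⊕0⊕1⊕0⊕1⊕0⊕0⊕1⊕0⊕0⊕1⊕0 = 1
s16 (pos 16,17,18,19,20,21,22,23,24,25,26,27,28,29,30,31): 1⊕0⊕0⊕1⊕1⊕0⊕0⊕1⊕1⊕0⊕0⊕1⊕0⊕0⊕1⊕0 = 1
Syndrome s16…s1 = 11110 → error at position 30.
Flip position 30: 0011001110010101001100110010010 → 0011001110010101001100110010000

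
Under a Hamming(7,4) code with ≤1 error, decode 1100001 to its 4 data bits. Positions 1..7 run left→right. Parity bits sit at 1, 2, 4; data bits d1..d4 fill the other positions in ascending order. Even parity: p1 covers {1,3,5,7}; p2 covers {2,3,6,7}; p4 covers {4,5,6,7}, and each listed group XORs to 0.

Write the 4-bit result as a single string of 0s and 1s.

0001

s1 (pos 1,3,5,7): 1⊕0⊕0⊕1 = 0
s2 (pos 2,3,6,7): 1⊕0⊕0⊕1 = 0
s4 (pos 4,5,6,7): 0⊕0⊕0⊕1 = 1
Syndrome s4…s1 = 100 → error at position 4.
Flip position 4: 1100001 → 1101001
Read data bits from positions 3,5,6,7: 0001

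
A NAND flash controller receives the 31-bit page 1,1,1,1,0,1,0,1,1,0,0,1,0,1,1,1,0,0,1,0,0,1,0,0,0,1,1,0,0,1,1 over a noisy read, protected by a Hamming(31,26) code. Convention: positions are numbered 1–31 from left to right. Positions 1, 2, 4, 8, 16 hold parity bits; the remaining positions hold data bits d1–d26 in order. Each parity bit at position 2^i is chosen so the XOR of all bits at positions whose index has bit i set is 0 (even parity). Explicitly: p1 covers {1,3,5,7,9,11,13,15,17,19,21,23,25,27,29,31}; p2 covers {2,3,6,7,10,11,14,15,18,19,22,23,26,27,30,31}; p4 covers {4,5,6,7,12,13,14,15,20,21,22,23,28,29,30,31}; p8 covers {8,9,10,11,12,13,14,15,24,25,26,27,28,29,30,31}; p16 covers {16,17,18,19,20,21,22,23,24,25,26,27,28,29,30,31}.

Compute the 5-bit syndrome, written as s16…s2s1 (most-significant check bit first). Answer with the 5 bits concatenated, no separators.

11011

s1 (pos 1,3,5,7,9,11,13,15,17,19,21,23,25,27,29,31): 1⊕1⊕0⊕0⊕1⊕0⊕0⊕1⊕0⊕1⊕0⊕0⊕0⊕1⊕0⊕1 = 1
s2 (pos 2,3,6,7,10,11,14,15,18,19,22,23,26,27,30,31): 1⊕1⊕1⊕0⊕0⊕0⊕1⊕1⊕0⊕1⊕1⊕0⊕1⊕1⊕1⊕1 = 1
s4 (pos 4,5,6,7,12,13,14,15,20,21,22,23,28,29,30,31): 1⊕0⊕1⊕0⊕1⊕0⊕1⊕1⊕0⊕0⊕1⊕0⊕0⊕0⊕1⊕1 = 0
s8 (pos 8,9,10,11,12,13,14,15,24,25,26,27,28,29,30,31): 1⊕1⊕0⊕0⊕1⊕0⊕1⊕1⊕0⊕0⊕1⊕1⊕0⊕0⊕1⊕1 = 1
s16 (pos 16,17,18,19,20,21,22,23,24,25,26,27,28,29,30,31): 1⊕0⊕0⊕1⊕0⊕0⊕1⊕0⊕0⊕0⊕1⊕1⊕0⊕0⊕1⊕1 = 1
Syndrome s16…s1 = 11011 → error at position 27.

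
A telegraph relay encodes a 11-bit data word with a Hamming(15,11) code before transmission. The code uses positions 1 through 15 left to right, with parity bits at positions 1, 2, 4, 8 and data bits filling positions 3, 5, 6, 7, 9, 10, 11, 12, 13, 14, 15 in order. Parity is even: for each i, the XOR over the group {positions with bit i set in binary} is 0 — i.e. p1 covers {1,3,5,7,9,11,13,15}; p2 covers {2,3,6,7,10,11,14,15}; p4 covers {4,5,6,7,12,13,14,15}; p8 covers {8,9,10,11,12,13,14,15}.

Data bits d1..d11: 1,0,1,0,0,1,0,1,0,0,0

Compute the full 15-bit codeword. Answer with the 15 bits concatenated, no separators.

111001000101000

Place data at non-parity positions: p1 p2 1 p4 0 1 0 p8 0 1 0 1 0 0 0
p1 (pos 1,3,5,7,9,11,13,15): XOR of data positions = 1⊕0⊕0⊕0⊕0⊕0⊕0 = 1
p2 (pos 2,3,6,7,10,11,14,15): XOR of data positions = 1⊕1⊕0⊕1⊕0⊕0⊕0 = 1
p4 (pos 4,5,6,7,12,13,14,15): XOR of data positions = 0⊕1⊕0⊕1⊕0⊕0⊕0 = 0
p8 (pos 8,9,10,11,12,13,14,15): XOR of data positions = 0⊕1⊕0⊕1⊕0⊕0⊕0 = 0
Codeword: 111001000101000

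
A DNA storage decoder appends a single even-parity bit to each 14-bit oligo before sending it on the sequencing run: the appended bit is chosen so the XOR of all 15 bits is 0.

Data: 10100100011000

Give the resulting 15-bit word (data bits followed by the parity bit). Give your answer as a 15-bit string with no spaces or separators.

XOR of the 14 data bits: 1⊕0⊕1⊕0⊕0⊕1⊕0⊕0⊕0⊕1⊕1⊕0⊕0⊕0 = 1
Parity bit = 1 (so all 15 bits XOR to 0).

101001000110001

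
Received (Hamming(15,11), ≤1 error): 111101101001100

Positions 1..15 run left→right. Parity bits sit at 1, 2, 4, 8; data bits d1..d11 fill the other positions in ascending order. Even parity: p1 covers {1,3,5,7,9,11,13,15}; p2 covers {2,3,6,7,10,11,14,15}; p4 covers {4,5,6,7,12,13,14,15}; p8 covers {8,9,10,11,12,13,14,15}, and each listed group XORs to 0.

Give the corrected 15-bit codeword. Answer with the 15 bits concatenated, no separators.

111101101001000

s1 (pos 1,3,5,7,9,11,13,15): 1⊕1⊕0⊕1⊕1⊕0⊕1⊕0 = 1
s2 (pos 2,3,6,7,10,11,14,15): 1⊕1⊕1⊕1⊕0⊕0⊕0⊕0 = 0
s4 (pos 4,5,6,7,12,13,14,15): 1⊕0⊕1⊕1⊕1⊕1⊕0⊕0 = 1
s8 (pos 8,9,10,11,12,13,14,15): 0⊕1⊕0⊕0⊕1⊕1⊕0⊕0 = 1
Syndrome s8…s1 = 1101 → error at position 13.
Flip position 13: 111101101001100 → 111101101001000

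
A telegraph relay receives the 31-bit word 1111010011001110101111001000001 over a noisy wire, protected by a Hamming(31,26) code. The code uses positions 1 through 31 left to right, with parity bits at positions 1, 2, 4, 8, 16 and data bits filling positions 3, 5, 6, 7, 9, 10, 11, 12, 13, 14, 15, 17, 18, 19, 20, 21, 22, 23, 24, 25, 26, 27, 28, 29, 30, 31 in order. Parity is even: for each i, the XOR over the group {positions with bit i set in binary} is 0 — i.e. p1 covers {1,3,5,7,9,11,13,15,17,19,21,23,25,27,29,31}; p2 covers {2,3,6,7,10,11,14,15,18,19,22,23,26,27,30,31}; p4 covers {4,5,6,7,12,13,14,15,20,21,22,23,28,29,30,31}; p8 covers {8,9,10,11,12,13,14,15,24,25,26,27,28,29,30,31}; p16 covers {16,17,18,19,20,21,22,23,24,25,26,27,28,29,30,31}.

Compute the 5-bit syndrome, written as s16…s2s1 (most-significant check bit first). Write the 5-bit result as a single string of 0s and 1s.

11110

s1 (pos 1,3,5,7,9,11,13,15,17,19,21,23,25,27,29,31): 1⊕1⊕0⊕0⊕1⊕0⊕1⊕1⊕1⊕1⊕1⊕0⊕1⊕0⊕0⊕1 = 0
s2 (pos 2,3,6,7,10,11,14,15,18,19,22,23,26,27,30,31): 1⊕1⊕1⊕0⊕1⊕0⊕1⊕1⊕0⊕1⊕1⊕0⊕0⊕0⊕0⊕1 = 1
s4 (pos 4,5,6,7,12,13,14,15,20,21,22,23,28,29,30,31): 1⊕0⊕1⊕0⊕0⊕1⊕1⊕1⊕1⊕1⊕1⊕0⊕0⊕0⊕0⊕1 = 1
s8 (pos 8,9,10,11,12,13,14,15,24,25,26,27,28,29,30,31): 0⊕1⊕1⊕0⊕0⊕1⊕1⊕1⊕0⊕1⊕0⊕0⊕0⊕0⊕0⊕1 = 1
s16 (pos 16,17,18,19,20,21,22,23,24,25,26,27,28,29,30,31): 0⊕1⊕0⊕1⊕1⊕1⊕1⊕0⊕0⊕1⊕0⊕0⊕0⊕0⊕0⊕1 = 1
Syndrome s16…s1 = 11110 → error at position 30.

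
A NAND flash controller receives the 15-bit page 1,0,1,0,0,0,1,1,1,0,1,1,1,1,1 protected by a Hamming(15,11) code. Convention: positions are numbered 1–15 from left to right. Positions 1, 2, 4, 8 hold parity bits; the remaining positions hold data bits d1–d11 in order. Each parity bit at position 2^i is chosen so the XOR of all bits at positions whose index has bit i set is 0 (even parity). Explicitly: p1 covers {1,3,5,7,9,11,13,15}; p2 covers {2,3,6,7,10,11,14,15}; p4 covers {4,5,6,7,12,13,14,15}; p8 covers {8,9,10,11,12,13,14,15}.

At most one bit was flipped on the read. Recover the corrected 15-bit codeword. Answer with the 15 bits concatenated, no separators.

101000111011110

s1 (pos 1,3,5,7,9,11,13,15): 1⊕1⊕0⊕1⊕1⊕1⊕1⊕1 = 1
s2 (pos 2,3,6,7,10,11,14,15): 0⊕1⊕0⊕1⊕0⊕1⊕1⊕1 = 1
s4 (pos 4,5,6,7,12,13,14,15): 0⊕0⊕0⊕1⊕1⊕1⊕1⊕1 = 1
s8 (pos 8,9,10,11,12,13,14,15): 1⊕1⊕0⊕1⊕1⊕1⊕1⊕1 = 1
Syndrome s8…s1 = 1111 → error at position 15.
Flip position 15: 101000111011111 → 101000111011110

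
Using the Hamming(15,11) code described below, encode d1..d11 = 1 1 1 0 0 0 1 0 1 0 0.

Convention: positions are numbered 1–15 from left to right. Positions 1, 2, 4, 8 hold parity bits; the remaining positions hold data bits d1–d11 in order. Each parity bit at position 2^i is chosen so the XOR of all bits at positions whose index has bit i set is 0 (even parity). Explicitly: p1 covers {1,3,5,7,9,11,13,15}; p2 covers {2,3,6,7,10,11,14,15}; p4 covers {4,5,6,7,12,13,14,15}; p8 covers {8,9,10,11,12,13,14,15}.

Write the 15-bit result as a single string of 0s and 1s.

011111000010100

Place data at non-parity positions: p1 p2 1 p4 1 1 0 p8 0 0 1 0 1 0 0
p1 (pos 1,3,5,7,9,11,13,15): XOR of data positions = 1⊕1⊕0⊕0⊕1⊕1⊕0 = 0
p2 (pos 2,3,6,7,10,11,14,15): XOR of data positions = 1⊕1⊕0⊕0⊕1⊕0⊕0 = 1
p4 (pos 4,5,6,7,12,13,14,15): XOR of data positions = 1⊕1⊕0⊕0⊕1⊕0⊕0 = 1
p8 (pos 8,9,10,11,12,13,14,15): XOR of data positions = 0⊕0⊕1⊕0⊕1⊕0⊕0 = 0
Codeword: 011111000010100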